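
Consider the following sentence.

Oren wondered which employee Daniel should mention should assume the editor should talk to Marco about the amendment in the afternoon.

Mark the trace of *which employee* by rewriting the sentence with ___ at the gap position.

In situ: Daniel should mention which employee should assume the editor should talk to Marco about the amendment in the afternoon.
'which employee' functions as the subject of the clause embedded under 'mention'. The gap is right after 'mention'.

Oren wondered which employee Daniel should mention ___ should assume the editor should talk to Marco about the amendment in the afternoon.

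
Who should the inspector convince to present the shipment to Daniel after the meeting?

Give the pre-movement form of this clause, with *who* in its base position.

'who' functions as the direct object of 'convince'. Wh-movement fronts it, leaving a gap right after 'convince':
Who should the inspector convince ___ to present the shipment to Daniel after the meeting?

The inspector should convince who to present the shipment to Daniel after the meeting.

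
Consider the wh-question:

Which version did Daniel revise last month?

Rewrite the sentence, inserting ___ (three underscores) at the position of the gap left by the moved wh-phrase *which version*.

Which version did Daniel revise ___ last month?

Underlying clause: Daniel did revise which version last month.
'which version' is the direct object of 'revise'. The gap is right after 'revise'.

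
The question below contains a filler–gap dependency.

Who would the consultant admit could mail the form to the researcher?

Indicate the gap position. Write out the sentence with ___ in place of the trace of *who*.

In situ: The consultant would admit who could mail the form to the researcher.
'who' functions as the subject of the clause embedded under 'admit'. The gap is right after 'admit'.

Who would the consultant admit ___ could mail the form to the researcher?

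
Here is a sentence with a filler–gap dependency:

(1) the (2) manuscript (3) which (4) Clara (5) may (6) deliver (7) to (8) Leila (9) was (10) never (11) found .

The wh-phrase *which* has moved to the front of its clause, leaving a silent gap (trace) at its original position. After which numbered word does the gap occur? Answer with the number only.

6

'which' is the direct object of 'deliver'. Fronting leaves a gap immediately after 'deliver':
The manuscript which Clara may deliver ___ to Leila was never found.
'deliver' is word 6.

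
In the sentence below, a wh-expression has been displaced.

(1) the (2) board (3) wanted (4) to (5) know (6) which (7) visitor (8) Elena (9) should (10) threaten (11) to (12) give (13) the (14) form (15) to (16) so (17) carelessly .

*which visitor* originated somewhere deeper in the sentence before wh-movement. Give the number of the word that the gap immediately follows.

Pre-movement form: Elena should threaten to give the form to which visitor so carelessly.
The filler 'which visitor' is interpreted as the object of the preposition 'to' (recipient of 'give'). It moves to the left edge, and the trace sits right after 'to':
The board wanted to know which visitor Elena should threaten to give the form to ___ so carelessly.
'to' is word 15.

15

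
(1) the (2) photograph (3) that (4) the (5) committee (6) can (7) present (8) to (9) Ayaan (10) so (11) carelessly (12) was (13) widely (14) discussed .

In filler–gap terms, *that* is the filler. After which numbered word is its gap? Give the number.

7

'that' is the direct object of 'present'. Wh-movement fronts it, leaving a gap right after 'present':
The photograph that the committee can present ___ to Ayaan so carelessly was widely discussed.
'present' is word 7.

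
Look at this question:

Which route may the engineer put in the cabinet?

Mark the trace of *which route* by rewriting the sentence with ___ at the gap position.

Which route may the engineer put ___ in the cabinet?

Before movement: The engineer may put which route in the cabinet.
'which route' functions as the direct object of 'put'. The gap is right after 'put'.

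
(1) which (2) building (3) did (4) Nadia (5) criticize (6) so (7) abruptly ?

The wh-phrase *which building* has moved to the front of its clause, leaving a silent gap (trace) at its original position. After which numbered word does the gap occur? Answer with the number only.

5

In situ: Nadia did criticize which building so abruptly.
'which building' is the direct object of 'criticize'. Wh-movement fronts it, leaving a gap right after 'criticize':
Which building did Nadia criticize ___ so abruptly?
'criticize' is word 5.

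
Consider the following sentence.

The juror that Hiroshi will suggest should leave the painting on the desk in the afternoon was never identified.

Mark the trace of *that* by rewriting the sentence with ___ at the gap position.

The filler 'that' is interpreted as the subject of the clause embedded under 'suggest'. The gap is right after 'suggest'.

The juror that Hiroshi will suggest ___ should leave the painting on the desk in the afternoon was never identified.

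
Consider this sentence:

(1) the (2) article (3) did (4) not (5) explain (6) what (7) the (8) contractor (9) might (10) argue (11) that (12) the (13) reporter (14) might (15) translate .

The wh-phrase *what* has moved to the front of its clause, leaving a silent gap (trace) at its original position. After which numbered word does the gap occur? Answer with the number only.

15

Underlying clause: The contractor might argue that the reporter might translate what.
The filler 'what' is interpreted as the direct object of 'translate'. Fronting leaves a gap immediately after 'translate':
The article did not explain what the contractor might argue that the reporter might translate ___.
'translate' is word 15.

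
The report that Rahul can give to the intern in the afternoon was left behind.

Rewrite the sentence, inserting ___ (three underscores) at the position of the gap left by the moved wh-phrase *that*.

The report that Rahul can give ___ to the intern in the afternoon was left behind.

'that' functions as the direct object of 'give'. The gap is right after 'give'.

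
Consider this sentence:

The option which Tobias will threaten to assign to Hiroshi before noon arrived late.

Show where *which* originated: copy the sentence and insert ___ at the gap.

The option which Tobias will threaten to assign ___ to Hiroshi before noon arrived late.

'which' functions as the direct object of 'assign'. The gap is right after 'assign'.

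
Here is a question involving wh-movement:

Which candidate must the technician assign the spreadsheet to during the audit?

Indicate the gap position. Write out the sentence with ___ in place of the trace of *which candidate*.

Which candidate must the technician assign the spreadsheet to ___ during the audit?

Underlying clause: The technician must assign the spreadsheet to which candidate during the audit.
'which candidate' functions as the object of the preposition 'to' (recipient of 'assign'). The gap is right after 'to'.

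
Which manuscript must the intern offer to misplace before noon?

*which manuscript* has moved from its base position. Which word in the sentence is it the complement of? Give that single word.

In situ: The intern must offer to misplace which manuscript before noon.
The filler 'which manuscript' is interpreted as the direct object of 'misplace'. Fronting leaves a gap immediately after 'misplace':
Which manuscript must the intern offer to misplace ___ before noon?

misplace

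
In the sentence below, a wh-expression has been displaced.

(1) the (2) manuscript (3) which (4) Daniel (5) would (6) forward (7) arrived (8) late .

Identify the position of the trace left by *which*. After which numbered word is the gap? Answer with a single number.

6

The filler 'which' is interpreted as the direct object of 'forward'. Fronting leaves a gap immediately after 'forward':
The manuscript which Daniel would forward ___ arrived late.
'forward' is word 6.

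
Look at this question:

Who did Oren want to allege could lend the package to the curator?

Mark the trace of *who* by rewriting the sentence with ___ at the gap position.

Pre-movement form: Oren did want to allege who could lend the package to the curator.
'who' is the subject of the clause embedded under 'allege'. The gap is right after 'allege'.

Who did Oren want to allege ___ could lend the package to the curator?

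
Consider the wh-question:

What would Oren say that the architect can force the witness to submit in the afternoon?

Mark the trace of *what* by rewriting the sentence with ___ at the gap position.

Before movement: Oren would say that the architect can force the witness to submit what in the afternoon.
The filler 'what' is interpreted as the direct object of 'submit'. The gap is right after 'submit'.

What would Oren say that the architect can force the witness to submit ___ in the afternoon?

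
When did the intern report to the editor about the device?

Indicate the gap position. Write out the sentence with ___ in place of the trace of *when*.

When did the intern report to the editor about the device ___?

Before movement: The intern did report to the editor about the device when.
'when' functions as the temporal adjunct. The gap is right after 'device'.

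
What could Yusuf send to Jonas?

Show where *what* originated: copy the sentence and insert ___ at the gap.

What could Yusuf send ___ to Jonas?

Before movement: Yusuf could send what to Jonas.
'what' functions as the direct object of 'send'. The gap is right after 'send'.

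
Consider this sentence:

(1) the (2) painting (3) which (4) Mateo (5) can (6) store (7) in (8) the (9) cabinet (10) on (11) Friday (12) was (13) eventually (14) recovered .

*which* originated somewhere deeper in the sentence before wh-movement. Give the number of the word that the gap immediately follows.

6

'which' functions as the direct object of 'store'. Wh-movement fronts it, leaving a gap right after 'store':
The painting which Mateo can store ___ in the cabinet on Friday was eventually recovered.
'store' is word 6.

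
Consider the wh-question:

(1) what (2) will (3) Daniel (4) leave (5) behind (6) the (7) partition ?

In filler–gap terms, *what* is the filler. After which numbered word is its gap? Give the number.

In situ: Daniel will leave what behind the partition.
The filler 'what' is interpreted as the direct object of 'leave'. Wh-movement fronts it, leaving a gap right after 'leave':
What will Daniel leave ___ behind the partition?
'leave' is word 4.

4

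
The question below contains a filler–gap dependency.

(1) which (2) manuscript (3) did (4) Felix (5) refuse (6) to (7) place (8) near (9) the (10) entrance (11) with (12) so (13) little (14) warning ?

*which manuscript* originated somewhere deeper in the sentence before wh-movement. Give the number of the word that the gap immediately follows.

Before movement: Felix did refuse to place which manuscript near the entrance with so little warning.
'which manuscript' is the direct object of 'place'. Wh-movement fronts it, leaving a gap right after 'place':
Which manuscript did Felix refuse to place ___ near the entrance with so little warning?
'place' is word 7.

7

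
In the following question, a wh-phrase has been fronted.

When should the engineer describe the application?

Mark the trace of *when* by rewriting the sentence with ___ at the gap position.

Before movement: The engineer should describe the application when.
'when' is the temporal adjunct. The gap is right after 'application'.

When should the engineer describe the application ___?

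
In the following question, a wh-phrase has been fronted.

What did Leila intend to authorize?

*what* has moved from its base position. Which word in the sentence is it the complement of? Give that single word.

Pre-movement form: Leila did intend to authorize what.
'what' functions as the direct object of 'authorize'. It moves to the left edge, and the trace sits right after 'authorize':
What did Leila intend to authorize ___?

authorize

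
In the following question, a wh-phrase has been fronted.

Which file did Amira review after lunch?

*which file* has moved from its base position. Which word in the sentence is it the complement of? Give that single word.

In situ: Amira did review which file after lunch.
The filler 'which file' is interpreted as the direct object of 'review'. Fronting leaves a gap immediately after 'review':
Which file did Amira review ___ after lunch?

review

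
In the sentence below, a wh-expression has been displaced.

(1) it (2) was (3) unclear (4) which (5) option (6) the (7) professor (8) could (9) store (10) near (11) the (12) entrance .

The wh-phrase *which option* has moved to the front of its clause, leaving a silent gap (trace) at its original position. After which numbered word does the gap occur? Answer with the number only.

Before movement: The professor could store which option near the entrance.
'which option' is the direct object of 'store'. It moves to the left edge, and the trace sits right after 'store':
It was unclear which option the professor could store ___ near the entrance.
'store' is word 9.

9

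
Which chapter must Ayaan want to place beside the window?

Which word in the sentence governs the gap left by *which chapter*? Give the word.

place

Before movement: Ayaan must want to place which chapter beside the window.
'which chapter' is the direct object of 'place'. Wh-movement fronts it, leaving a gap right after 'place':
Which chapter must Ayaan want to place ___ beside the window?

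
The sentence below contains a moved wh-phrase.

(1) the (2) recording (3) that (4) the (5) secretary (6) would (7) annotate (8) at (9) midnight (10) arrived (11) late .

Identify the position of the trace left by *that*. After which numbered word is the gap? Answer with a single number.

7

The filler 'that' is interpreted as the direct object of 'annotate'. Wh-movement fronts it, leaving a gap right after 'annotate':
The recording that the secretary would annotate ___ at midnight arrived late.
'annotate' is word 7.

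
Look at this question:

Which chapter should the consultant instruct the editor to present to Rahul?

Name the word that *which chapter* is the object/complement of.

Before movement: The consultant should instruct the editor to present which chapter to Rahul.
'which chapter' functions as the direct object of 'present'. Fronting leaves a gap immediately after 'present':
Which chapter should the consultant instruct the editor to present ___ to Rahul?

present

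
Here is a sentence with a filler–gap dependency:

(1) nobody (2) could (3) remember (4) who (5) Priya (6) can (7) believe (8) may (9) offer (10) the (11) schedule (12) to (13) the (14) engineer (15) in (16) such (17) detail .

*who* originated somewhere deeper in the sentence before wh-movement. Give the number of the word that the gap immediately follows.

Before movement: Priya can believe who may offer the schedule to the engineer in such detail.
'who' is the subject of the clause embedded under 'believe'. Wh-movement fronts it, leaving a gap right after 'believe':
Nobody could remember who Priya can believe ___ may offer the schedule to the engineer in such detail.
'believe' is word 7.

7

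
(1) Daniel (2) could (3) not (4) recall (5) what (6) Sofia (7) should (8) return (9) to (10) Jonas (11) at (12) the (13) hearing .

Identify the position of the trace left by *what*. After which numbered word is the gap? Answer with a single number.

Underlying clause: Sofia should return what to Jonas at the hearing.
'what' functions as the direct object of 'return'. Wh-movement fronts it, leaving a gap right after 'return':
Daniel could not recall what Sofia should return ___ to Jonas at the hearing.
'return' is word 8.

8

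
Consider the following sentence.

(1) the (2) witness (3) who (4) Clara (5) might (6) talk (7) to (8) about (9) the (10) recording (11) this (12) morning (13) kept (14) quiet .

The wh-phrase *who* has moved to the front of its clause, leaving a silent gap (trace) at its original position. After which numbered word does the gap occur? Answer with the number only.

7

'who' functions as the object of the preposition 'to'. It moves to the left edge, and the trace sits right after 'to':
The witness who Clara might talk to ___ about the recording this morning kept quiet.
'to' is word 7.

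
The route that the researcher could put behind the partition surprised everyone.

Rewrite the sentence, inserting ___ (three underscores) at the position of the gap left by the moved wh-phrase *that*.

'that' is the direct object of 'put'. The gap is right after 'put'.

The route that the researcher could put ___ behind the partition surprised everyone.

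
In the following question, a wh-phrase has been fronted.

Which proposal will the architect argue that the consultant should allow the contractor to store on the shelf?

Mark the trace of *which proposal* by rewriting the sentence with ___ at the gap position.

In situ: The architect will argue that the consultant should allow the contractor to store which proposal on the shelf.
'which proposal' is the direct object of 'store'. The gap is right after 'store'.

Which proposal will the architect argue that the consultant should allow the contractor to store ___ on the shelf?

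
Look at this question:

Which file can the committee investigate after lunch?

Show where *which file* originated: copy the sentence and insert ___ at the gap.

In situ: The committee can investigate which file after lunch.
The filler 'which file' is interpreted as the direct object of 'investigate'. The gap is right after 'investigate'.

Which file can the committee investigate ___ after lunch?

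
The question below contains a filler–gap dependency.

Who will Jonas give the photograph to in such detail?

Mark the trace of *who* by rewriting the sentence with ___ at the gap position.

Before movement: Jonas will give the photograph to who in such detail.
'who' is the object of the preposition 'to' (recipient of 'give'). The gap is right after 'to'.

Who will Jonas give the photograph to ___ in such detail?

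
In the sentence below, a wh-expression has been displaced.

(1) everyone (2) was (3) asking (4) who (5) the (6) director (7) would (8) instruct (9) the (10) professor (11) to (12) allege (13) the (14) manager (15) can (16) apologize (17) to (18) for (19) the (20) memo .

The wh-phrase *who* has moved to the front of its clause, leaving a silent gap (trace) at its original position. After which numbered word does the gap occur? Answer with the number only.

Before movement: The director would instruct the professor to allege the manager can apologize to who for the memo.
'who' is the object of the preposition 'to'. Fronting leaves a gap immediately after 'to':
Everyone was asking who the director would instruct the professor to allege the manager can apologize to ___ for the memo.
'to' is word 17.

17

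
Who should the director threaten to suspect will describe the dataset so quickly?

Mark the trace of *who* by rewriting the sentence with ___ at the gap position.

Pre-movement form: The director should threaten to suspect who will describe the dataset so quickly.
'who' functions as the subject of the clause embedded under 'suspect'. The gap is right after 'suspect'.

Who should the director threaten to suspect ___ will describe the dataset so quickly?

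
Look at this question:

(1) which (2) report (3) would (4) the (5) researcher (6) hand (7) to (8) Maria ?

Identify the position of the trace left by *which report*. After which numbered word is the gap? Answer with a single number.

6

Underlying clause: The researcher would hand which report to Maria.
'which report' is the direct object of 'hand'. Wh-movement fronts it, leaving a gap right after 'hand':
Which report would the researcher hand ___ to Maria?
'hand' is word 6.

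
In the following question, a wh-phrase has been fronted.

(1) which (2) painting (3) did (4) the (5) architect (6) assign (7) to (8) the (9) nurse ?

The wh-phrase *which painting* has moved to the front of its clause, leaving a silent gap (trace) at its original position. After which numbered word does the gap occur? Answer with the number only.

6

In situ: The architect did assign which painting to the nurse.
'which painting' is the direct object of 'assign'. Wh-movement fronts it, leaving a gap right after 'assign':
Which painting did the architect assign ___ to the nurse?
'assign' is word 6.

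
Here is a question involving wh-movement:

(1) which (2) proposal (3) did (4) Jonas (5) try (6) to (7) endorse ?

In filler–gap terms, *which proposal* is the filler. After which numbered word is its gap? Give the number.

7

Underlying clause: Jonas did try to endorse which proposal.
The filler 'which proposal' is interpreted as the direct object of 'endorse'. It moves to the left edge, and the trace sits right after 'endorse':
Which proposal did Jonas try to endorse ___?
'endorse' is word 7.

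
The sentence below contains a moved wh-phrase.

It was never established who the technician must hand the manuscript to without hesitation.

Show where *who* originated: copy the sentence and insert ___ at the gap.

It was never established who the technician must hand the manuscript to ___ without hesitation.

Underlying clause: The technician must hand the manuscript to who without hesitation.
'who' is the object of the preposition 'to' (recipient of 'hand'). The gap is right after 'to'.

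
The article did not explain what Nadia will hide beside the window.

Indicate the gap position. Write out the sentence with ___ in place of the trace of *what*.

In situ: Nadia will hide what beside the window.
'what' is the direct object of 'hide'. The gap is right after 'hide'.

The article did not explain what Nadia will hide ___ beside the window.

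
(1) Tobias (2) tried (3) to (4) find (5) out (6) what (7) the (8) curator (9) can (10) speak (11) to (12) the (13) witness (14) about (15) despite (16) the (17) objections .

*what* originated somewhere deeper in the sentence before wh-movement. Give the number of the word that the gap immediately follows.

14

Underlying clause: The curator can speak to the witness about what despite the objections.
'what' functions as the object of the preposition 'about'. It moves to the left edge, and the trace sits right after 'about':
Tobias tried to find out what the curator can speak to the witness about ___ despite the objections.
'about' is word 14.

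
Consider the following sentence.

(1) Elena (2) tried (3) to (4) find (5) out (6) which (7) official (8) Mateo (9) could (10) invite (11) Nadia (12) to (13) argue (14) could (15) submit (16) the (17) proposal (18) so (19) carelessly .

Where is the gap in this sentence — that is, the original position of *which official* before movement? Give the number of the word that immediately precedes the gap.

Pre-movement form: Mateo could invite Nadia to argue which official could submit the proposal so carelessly.
The filler 'which official' is interpreted as the subject of the clause embedded under 'argue'. It moves to the left edge, and the trace sits right after 'argue':
Elena tried to find out which official Mateo could invite Nadia to argue ___ could submit the proposal so carelessly.
'argue' is word 13.

13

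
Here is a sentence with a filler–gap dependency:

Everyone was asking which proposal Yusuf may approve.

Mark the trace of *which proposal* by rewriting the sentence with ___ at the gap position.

Everyone was asking which proposal Yusuf may approve ___.

Before movement: Yusuf may approve which proposal.
The filler 'which proposal' is interpreted as the direct object of 'approve'. The gap is right after 'approve'.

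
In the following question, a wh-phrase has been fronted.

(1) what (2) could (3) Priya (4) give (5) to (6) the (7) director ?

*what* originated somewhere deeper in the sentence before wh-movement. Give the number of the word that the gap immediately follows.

In situ: Priya could give what to the director.
'what' functions as the direct object of 'give'. Fronting leaves a gap immediately after 'give':
What could Priya give ___ to the director?
'give' is word 4.

4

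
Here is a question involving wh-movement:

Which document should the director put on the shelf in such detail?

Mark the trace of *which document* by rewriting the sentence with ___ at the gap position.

Pre-movement form: The director should put which document on the shelf in such detail.
The filler 'which document' is interpreted as the direct object of 'put'. The gap is right after 'put'.

Which document should the director put ___ on the shelf in such detail?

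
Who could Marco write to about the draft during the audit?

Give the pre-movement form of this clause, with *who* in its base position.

The filler 'who' is interpreted as the object of the preposition 'to'. Wh-movement fronts it, leaving a gap right after 'to':
Who could Marco write to ___ about the draft during the audit?

Marco could write to who about the draft during the audit.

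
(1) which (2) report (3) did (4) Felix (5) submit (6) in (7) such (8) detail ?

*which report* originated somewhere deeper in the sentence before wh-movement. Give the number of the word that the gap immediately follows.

5

In situ: Felix did submit which report in such detail.
The filler 'which report' is interpreted as the direct object of 'submit'. Wh-movement fronts it, leaving a gap right after 'submit':
Which report did Felix submit ___ in such detail?
'submit' is word 5.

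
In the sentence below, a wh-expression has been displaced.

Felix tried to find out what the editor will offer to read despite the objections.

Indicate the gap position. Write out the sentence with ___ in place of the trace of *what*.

Felix tried to find out what the editor will offer to read ___ despite the objections.

In situ: The editor will offer to read what despite the objections.
'what' functions as the direct object of 'read'. The gap is right after 'read'.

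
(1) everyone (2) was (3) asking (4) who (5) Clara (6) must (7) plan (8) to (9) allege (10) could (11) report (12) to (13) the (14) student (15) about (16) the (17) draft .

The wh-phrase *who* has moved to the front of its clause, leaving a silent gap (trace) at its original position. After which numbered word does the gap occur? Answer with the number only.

Pre-movement form: Clara must plan to allege who could report to the student about the draft.
'who' is the subject of the clause embedded under 'allege'. Fronting leaves a gap immediately after 'allege':
Everyone was asking who Clara must plan to allege ___ could report to the student about the draft.
'allege' is word 9.

9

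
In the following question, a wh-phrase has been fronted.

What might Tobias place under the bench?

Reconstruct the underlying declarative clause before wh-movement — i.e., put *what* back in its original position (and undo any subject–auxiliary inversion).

'what' is the direct object of 'place'. It moves to the left edge, and the trace sits right after 'place':
What might Tobias place ___ under the bench?

Tobias might place what under the bench.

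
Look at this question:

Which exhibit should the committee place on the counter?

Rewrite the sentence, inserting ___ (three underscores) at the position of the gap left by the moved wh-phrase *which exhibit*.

Before movement: The committee should place which exhibit on the counter.
'which exhibit' functions as the direct object of 'place'. The gap is right after 'place'.

Which exhibit should the committee place ___ on the counter?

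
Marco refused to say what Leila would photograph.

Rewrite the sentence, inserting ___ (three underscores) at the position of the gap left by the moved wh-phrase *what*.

Pre-movement form: Leila would photograph what.
'what' is the direct object of 'photograph'. The gap is right after 'photograph'.

Marco refused to say what Leila would photograph ___.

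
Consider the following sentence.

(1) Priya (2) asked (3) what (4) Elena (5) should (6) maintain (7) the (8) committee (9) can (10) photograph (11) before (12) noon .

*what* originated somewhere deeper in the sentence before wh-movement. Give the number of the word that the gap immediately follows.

10

In situ: Elena should maintain the committee can photograph what before noon.
'what' functions as the direct object of 'photograph'. Fronting leaves a gap immediately after 'photograph':
Priya asked what Elena should maintain the committee can photograph ___ before noon.
'photograph' is word 10.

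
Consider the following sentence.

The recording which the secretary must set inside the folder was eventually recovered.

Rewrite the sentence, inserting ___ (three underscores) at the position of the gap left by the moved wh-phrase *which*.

'which' functions as the direct object of 'set'. The gap is right after 'set'.

The recording which the secretary must set ___ inside the folder was eventually recovered.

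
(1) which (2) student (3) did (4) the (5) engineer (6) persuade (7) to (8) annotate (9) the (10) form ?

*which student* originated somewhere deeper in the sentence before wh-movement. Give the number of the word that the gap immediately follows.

In situ: The engineer did persuade which student to annotate the form.
'which student' functions as the direct object of 'persuade'. Wh-movement fronts it, leaving a gap right after 'persuade':
Which student did the engineer persuade ___ to annotate the form?
'persuade' is word 6.

6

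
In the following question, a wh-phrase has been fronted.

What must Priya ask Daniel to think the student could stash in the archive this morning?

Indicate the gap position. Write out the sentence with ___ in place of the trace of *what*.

What must Priya ask Daniel to think the student could stash ___ in the archive this morning?

In situ: Priya must ask Daniel to think the student could stash what in the archive this morning.
'what' is the direct object of 'stash'. The gap is right after 'stash'.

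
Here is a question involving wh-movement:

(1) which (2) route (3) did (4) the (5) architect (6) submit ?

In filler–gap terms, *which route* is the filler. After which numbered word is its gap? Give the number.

Pre-movement form: The architect did submit which route.
The filler 'which route' is interpreted as the direct object of 'submit'. It moves to the left edge, and the trace sits right after 'submit':
Which route did the architect submit ___?
'submit' is word 6.

6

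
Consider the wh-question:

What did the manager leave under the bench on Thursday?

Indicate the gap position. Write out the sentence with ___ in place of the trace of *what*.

What did the manager leave ___ under the bench on Thursday?

In situ: The manager did leave what under the bench on Thursday.
The filler 'what' is interpreted as the direct object of 'leave'. The gap is right after 'leave'.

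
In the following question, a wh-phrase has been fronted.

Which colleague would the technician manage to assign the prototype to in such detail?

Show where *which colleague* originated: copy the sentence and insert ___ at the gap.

Which colleague would the technician manage to assign the prototype to ___ in such detail?

Before movement: The technician would manage to assign the prototype to which colleague in such detail.
The filler 'which colleague' is interpreted as the object of the preposition 'to' (recipient of 'assign'). The gap is right after 'to'.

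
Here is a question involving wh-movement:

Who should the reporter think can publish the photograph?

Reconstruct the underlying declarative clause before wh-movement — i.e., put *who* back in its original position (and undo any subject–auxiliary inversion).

The filler 'who' is interpreted as the subject of the clause embedded under 'think'. Wh-movement fronts it, leaving a gap right after 'think':
Who should the reporter think ___ can publish the photograph?

The reporter should think who can publish the photograph.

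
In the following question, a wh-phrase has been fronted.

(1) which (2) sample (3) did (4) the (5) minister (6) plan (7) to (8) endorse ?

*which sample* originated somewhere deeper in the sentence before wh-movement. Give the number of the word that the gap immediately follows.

8

Before movement: The minister did plan to endorse which sample.
The filler 'which sample' is interpreted as the direct object of 'endorse'. Fronting leaves a gap immediately after 'endorse':
Which sample did the minister plan to endorse ___?
'endorse' is word 8.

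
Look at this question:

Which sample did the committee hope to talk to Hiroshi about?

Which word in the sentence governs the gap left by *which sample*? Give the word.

Underlying clause: The committee did hope to talk to Hiroshi about which sample.
The filler 'which sample' is interpreted as the object of the preposition 'about'. Wh-movement fronts it, leaving a gap right after 'about':
Which sample did the committee hope to talk to Hiroshi about ___?

about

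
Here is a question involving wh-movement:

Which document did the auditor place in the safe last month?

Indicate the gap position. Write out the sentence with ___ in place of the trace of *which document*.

In situ: The auditor did place which document in the safe last month.
'which document' functions as the direct object of 'place'. The gap is right after 'place'.

Which document did the auditor place ___ in the safe last month?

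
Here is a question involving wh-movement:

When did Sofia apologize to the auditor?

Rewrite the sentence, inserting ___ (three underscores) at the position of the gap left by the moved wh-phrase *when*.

When did Sofia apologize to the auditor ___?

In situ: Sofia did apologize to the auditor when.
'when' is the temporal adjunct. The gap is right after 'auditor'.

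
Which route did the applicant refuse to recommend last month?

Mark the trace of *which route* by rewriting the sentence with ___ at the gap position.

Which route did the applicant refuse to recommend ___ last month?

Pre-movement form: The applicant did refuse to recommend which route last month.
'which route' functions as the direct object of 'recommend'. The gap is right after 'recommend'.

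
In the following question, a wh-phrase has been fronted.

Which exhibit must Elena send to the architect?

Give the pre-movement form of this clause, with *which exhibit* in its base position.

'which exhibit' functions as the direct object of 'send'. Fronting leaves a gap immediately after 'send':
Which exhibit must Elena send ___ to the architect?

Elena must send which exhibit to the architect.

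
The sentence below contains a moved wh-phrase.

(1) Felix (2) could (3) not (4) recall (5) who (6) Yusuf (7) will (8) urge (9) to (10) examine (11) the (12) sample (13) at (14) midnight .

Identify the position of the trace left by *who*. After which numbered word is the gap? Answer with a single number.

8

Underlying clause: Yusuf will urge who to examine the sample at midnight.
'who' is the direct object of 'urge'. Wh-movement fronts it, leaving a gap right after 'urge':
Felix could not recall who Yusuf will urge ___ to examine the sample at midnight.
'urge' is word 8.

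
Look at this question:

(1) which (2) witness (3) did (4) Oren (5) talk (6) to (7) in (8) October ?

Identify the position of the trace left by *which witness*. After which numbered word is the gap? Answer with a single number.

6

Underlying clause: Oren did talk to which witness in October.
'which witness' is the object of the preposition 'to'. Wh-movement fronts it, leaving a gap right after 'to':
Which witness did Oren talk to ___ in October?
'to' is word 6.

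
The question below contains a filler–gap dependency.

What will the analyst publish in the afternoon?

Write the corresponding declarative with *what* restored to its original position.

'what' functions as the direct object of 'publish'. It moves to the left edge, and the trace sits right after 'publish':
What will the analyst publish ___ in the afternoon?

The analyst will publish what in the afternoon.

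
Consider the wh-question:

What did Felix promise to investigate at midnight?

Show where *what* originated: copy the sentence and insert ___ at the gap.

What did Felix promise to investigate ___ at midnight?

In situ: Felix did promise to investigate what at midnight.
'what' is the direct object of 'investigate'. The gap is right after 'investigate'.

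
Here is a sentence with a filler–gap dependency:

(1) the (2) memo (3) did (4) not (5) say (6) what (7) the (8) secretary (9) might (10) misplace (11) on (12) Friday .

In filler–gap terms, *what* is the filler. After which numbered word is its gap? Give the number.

Underlying clause: The secretary might misplace what on Friday.
'what' is the direct object of 'misplace'. Fronting leaves a gap immediately after 'misplace':
The memo did not say what the secretary might misplace ___ on Friday.
'misplace' is word 10.

10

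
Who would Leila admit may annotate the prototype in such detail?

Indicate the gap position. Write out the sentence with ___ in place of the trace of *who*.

Pre-movement form: Leila would admit who may annotate the prototype in such detail.
'who' functions as the subject of the clause embedded under 'admit'. The gap is right after 'admit'.

Who would Leila admit ___ may annotate the prototype in such detail?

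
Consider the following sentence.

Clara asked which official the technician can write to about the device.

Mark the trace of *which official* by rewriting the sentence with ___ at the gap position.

In situ: The technician can write to which official about the device.
'which official' functions as the object of the preposition 'to'. The gap is right after 'to'.

Clara asked which official the technician can write to ___ about the device.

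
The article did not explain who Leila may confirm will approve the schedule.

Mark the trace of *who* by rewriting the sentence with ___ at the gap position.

The article did not explain who Leila may confirm ___ will approve the schedule.

Before movement: Leila may confirm who will approve the schedule.
The filler 'who' is interpreted as the subject of the clause embedded under 'confirm'. The gap is right after 'confirm'.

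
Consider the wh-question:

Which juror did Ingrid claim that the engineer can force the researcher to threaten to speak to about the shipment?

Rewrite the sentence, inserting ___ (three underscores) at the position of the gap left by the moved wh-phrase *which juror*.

In situ: Ingrid did claim that the engineer can force the researcher to threaten to speak to which juror about the shipment.
'which juror' is the object of the preposition 'to'. The gap is right after 'to'.

Which juror did Ingrid claim that the engineer can force the researcher to threaten to speak to ___ about the shipment?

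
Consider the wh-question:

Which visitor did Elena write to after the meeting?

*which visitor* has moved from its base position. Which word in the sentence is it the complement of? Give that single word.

to

Pre-movement form: Elena did write to which visitor after the meeting.
The filler 'which visitor' is interpreted as the object of the preposition 'to'. It moves to the left edge, and the trace sits right after 'to':
Which visitor did Elena write to ___ after the meeting?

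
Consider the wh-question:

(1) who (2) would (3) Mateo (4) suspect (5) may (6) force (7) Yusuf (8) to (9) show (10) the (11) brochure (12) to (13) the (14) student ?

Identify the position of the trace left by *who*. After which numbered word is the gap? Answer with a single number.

4

Before movement: Mateo would suspect who may force Yusuf to show the brochure to the student.
'who' is the subject of the clause embedded under 'suspect'. Fronting leaves a gap immediately after 'suspect':
Who would Mateo suspect ___ may force Yusuf to show the brochure to the student?
'suspect' is word 4.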